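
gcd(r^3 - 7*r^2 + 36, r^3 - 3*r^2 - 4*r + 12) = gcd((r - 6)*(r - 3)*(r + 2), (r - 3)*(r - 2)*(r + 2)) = r^2 - r - 6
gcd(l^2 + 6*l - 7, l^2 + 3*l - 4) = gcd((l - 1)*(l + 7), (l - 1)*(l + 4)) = l - 1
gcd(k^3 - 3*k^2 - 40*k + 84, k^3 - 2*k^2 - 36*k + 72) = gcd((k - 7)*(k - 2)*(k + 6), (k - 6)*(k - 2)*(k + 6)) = k^2 + 4*k - 12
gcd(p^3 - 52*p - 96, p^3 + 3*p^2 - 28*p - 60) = p^2 + 8*p + 12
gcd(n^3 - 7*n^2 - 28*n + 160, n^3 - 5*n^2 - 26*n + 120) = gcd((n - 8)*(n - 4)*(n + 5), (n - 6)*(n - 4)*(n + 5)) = n^2 + n - 20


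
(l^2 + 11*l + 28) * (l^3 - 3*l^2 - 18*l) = l^5 + 8*l^4 - 23*l^3 - 282*l^2 - 504*l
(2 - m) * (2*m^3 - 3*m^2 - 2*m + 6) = -2*m^4 + 7*m^3 - 4*m^2 - 10*m + 12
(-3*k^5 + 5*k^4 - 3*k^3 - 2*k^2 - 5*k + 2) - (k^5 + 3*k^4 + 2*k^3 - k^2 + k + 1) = -4*k^5 + 2*k^4 - 5*k^3 - k^2 - 6*k + 1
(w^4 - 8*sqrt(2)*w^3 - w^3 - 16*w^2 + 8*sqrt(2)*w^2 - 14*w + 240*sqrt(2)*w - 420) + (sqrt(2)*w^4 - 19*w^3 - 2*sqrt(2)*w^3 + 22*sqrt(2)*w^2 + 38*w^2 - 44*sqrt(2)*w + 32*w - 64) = w^4 + sqrt(2)*w^4 - 20*w^3 - 10*sqrt(2)*w^3 + 22*w^2 + 30*sqrt(2)*w^2 + 18*w + 196*sqrt(2)*w - 484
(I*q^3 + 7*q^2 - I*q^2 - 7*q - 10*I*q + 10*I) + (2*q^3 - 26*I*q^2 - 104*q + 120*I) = 2*q^3 + I*q^3 + 7*q^2 - 27*I*q^2 - 111*q - 10*I*q + 130*I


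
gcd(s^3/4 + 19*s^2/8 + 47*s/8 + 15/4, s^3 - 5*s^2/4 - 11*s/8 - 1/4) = 1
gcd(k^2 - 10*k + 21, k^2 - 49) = k - 7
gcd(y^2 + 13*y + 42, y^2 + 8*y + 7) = y + 7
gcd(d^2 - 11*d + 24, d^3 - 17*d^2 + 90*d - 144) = d^2 - 11*d + 24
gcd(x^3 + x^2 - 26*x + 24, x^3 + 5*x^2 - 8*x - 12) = x + 6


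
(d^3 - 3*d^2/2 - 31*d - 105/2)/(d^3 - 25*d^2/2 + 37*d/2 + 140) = (d + 3)/(d - 8)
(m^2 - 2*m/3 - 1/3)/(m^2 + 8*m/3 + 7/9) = 3*(m - 1)/(3*m + 7)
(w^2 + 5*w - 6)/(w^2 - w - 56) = (-w^2 - 5*w + 6)/(-w^2 + w + 56)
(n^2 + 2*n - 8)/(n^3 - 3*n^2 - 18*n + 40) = 1/(n - 5)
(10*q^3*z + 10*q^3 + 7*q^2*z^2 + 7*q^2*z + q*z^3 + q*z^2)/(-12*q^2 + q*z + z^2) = q*(10*q^2*z + 10*q^2 + 7*q*z^2 + 7*q*z + z^3 + z^2)/(-12*q^2 + q*z + z^2)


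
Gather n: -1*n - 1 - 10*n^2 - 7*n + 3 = -10*n^2 - 8*n + 2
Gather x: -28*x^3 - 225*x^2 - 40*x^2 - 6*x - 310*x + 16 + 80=-28*x^3 - 265*x^2 - 316*x + 96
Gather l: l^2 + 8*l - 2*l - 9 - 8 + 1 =l^2 + 6*l - 16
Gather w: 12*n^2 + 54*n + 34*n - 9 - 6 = 12*n^2 + 88*n - 15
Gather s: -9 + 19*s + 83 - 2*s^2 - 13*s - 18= -2*s^2 + 6*s + 56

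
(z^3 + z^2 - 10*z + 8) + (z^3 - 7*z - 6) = 2*z^3 + z^2 - 17*z + 2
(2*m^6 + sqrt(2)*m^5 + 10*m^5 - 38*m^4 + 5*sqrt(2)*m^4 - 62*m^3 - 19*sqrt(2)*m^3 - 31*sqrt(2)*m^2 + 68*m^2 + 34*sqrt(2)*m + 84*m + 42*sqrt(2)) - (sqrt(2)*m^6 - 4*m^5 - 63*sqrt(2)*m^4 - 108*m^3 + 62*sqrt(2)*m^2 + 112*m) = -sqrt(2)*m^6 + 2*m^6 + sqrt(2)*m^5 + 14*m^5 - 38*m^4 + 68*sqrt(2)*m^4 - 19*sqrt(2)*m^3 + 46*m^3 - 93*sqrt(2)*m^2 + 68*m^2 - 28*m + 34*sqrt(2)*m + 42*sqrt(2)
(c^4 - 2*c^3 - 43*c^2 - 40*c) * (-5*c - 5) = -5*c^5 + 5*c^4 + 225*c^3 + 415*c^2 + 200*c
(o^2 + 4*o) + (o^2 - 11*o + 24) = 2*o^2 - 7*o + 24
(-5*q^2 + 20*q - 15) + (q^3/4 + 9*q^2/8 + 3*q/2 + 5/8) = q^3/4 - 31*q^2/8 + 43*q/2 - 115/8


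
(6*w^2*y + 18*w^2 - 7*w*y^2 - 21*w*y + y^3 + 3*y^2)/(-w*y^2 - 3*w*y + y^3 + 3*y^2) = (-6*w + y)/y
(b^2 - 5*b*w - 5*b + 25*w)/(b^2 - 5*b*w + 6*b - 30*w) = (b - 5)/(b + 6)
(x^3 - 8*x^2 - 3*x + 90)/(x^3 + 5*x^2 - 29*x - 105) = (x - 6)/(x + 7)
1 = 1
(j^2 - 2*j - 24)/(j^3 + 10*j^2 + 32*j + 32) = (j - 6)/(j^2 + 6*j + 8)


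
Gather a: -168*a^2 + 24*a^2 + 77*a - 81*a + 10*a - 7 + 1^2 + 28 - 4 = -144*a^2 + 6*a + 18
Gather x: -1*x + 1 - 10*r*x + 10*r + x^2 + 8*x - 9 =10*r + x^2 + x*(7 - 10*r) - 8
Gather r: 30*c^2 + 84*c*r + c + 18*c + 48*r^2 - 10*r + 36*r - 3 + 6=30*c^2 + 19*c + 48*r^2 + r*(84*c + 26) + 3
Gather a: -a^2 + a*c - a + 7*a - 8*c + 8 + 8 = -a^2 + a*(c + 6) - 8*c + 16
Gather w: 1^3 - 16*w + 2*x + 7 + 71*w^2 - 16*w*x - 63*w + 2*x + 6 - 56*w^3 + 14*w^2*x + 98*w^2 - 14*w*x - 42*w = -56*w^3 + w^2*(14*x + 169) + w*(-30*x - 121) + 4*x + 14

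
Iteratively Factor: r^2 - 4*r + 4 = (r - 2)*(r - 2)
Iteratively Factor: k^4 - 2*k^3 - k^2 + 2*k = (k - 2)*(k^3 - k) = k*(k - 2)*(k^2 - 1) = k*(k - 2)*(k + 1)*(k - 1)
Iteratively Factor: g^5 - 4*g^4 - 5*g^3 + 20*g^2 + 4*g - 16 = (g - 4)*(g^4 - 5*g^2 + 4) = (g - 4)*(g - 1)*(g^3 + g^2 - 4*g - 4) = (g - 4)*(g - 1)*(g + 1)*(g^2 - 4) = (g - 4)*(g - 2)*(g - 1)*(g + 1)*(g + 2)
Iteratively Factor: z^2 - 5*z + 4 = (z - 4)*(z - 1)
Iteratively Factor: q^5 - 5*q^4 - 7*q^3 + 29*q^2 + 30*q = (q)*(q^4 - 5*q^3 - 7*q^2 + 29*q + 30) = q*(q - 3)*(q^3 - 2*q^2 - 13*q - 10) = q*(q - 5)*(q - 3)*(q^2 + 3*q + 2) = q*(q - 5)*(q - 3)*(q + 2)*(q + 1)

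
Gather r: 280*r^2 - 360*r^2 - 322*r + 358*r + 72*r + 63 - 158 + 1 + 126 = -80*r^2 + 108*r + 32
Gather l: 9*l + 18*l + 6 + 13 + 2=27*l + 21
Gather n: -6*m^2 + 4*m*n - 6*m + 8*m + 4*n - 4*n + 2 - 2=-6*m^2 + 4*m*n + 2*m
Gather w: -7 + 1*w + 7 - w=0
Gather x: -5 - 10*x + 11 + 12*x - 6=2*x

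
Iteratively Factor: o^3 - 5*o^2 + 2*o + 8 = (o - 4)*(o^2 - o - 2) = (o - 4)*(o + 1)*(o - 2)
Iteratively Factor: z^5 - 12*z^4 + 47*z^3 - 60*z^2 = (z)*(z^4 - 12*z^3 + 47*z^2 - 60*z) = z^2*(z^3 - 12*z^2 + 47*z - 60) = z^2*(z - 3)*(z^2 - 9*z + 20) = z^2*(z - 5)*(z - 3)*(z - 4)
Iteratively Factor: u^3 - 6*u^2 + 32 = (u + 2)*(u^2 - 8*u + 16) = (u - 4)*(u + 2)*(u - 4)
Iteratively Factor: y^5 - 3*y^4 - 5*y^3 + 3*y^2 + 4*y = (y)*(y^4 - 3*y^3 - 5*y^2 + 3*y + 4) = y*(y + 1)*(y^3 - 4*y^2 - y + 4) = y*(y + 1)^2*(y^2 - 5*y + 4) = y*(y - 1)*(y + 1)^2*(y - 4)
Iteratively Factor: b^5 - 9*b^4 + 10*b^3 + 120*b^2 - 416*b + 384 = (b - 2)*(b^4 - 7*b^3 - 4*b^2 + 112*b - 192) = (b - 4)*(b - 2)*(b^3 - 3*b^2 - 16*b + 48) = (b - 4)*(b - 2)*(b + 4)*(b^2 - 7*b + 12) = (b - 4)^2*(b - 2)*(b + 4)*(b - 3)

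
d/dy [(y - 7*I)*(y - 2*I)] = 2*y - 9*I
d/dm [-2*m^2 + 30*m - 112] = 30 - 4*m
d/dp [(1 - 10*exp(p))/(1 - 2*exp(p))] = -8*exp(p)/(2*exp(p) - 1)^2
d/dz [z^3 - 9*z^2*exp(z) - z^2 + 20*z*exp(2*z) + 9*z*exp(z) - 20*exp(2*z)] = -9*z^2*exp(z) + 3*z^2 + 40*z*exp(2*z) - 9*z*exp(z) - 2*z - 20*exp(2*z) + 9*exp(z)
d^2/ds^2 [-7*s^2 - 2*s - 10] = -14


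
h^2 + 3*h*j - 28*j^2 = (h - 4*j)*(h + 7*j)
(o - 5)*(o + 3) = o^2 - 2*o - 15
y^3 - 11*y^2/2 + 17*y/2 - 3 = (y - 3)*(y - 2)*(y - 1/2)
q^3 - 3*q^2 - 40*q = q*(q - 8)*(q + 5)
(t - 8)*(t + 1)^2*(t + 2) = t^4 - 4*t^3 - 27*t^2 - 38*t - 16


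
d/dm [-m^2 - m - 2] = -2*m - 1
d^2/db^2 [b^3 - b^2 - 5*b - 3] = 6*b - 2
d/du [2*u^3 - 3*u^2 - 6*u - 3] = 6*u^2 - 6*u - 6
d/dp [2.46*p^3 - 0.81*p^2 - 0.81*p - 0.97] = 7.38*p^2 - 1.62*p - 0.81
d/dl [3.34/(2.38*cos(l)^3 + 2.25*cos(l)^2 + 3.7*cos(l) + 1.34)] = (23.8476*cos(l)^2 + 15.03*cos(l) + 12.358)*sin(l)/(2.38*cos(l)^3 + 2.25*cos(l)^2 + 3.7*cos(l) + 1.34)^2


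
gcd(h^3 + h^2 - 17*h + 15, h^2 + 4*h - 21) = h - 3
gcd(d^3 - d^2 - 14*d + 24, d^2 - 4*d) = 1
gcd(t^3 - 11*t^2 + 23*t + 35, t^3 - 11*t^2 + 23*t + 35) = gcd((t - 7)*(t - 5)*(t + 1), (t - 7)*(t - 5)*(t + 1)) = t^3 - 11*t^2 + 23*t + 35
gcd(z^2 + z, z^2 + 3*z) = z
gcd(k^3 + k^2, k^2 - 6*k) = k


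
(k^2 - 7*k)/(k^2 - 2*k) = (k - 7)/(k - 2)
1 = 1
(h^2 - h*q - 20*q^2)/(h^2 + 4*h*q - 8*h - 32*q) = (h - 5*q)/(h - 8)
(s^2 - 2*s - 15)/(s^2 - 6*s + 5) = (s + 3)/(s - 1)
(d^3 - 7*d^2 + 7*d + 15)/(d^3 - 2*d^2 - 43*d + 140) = (d^2 - 2*d - 3)/(d^2 + 3*d - 28)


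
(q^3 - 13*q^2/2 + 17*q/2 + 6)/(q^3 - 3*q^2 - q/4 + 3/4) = 2*(q - 4)/(2*q - 1)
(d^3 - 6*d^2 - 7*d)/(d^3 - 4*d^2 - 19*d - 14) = d/(d + 2)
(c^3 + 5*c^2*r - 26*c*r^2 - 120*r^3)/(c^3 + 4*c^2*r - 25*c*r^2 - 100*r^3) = (c + 6*r)/(c + 5*r)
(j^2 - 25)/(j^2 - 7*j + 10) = (j + 5)/(j - 2)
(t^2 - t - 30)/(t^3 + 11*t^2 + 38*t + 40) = (t - 6)/(t^2 + 6*t + 8)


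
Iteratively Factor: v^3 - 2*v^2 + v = (v - 1)*(v^2 - v) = (v - 1)^2*(v)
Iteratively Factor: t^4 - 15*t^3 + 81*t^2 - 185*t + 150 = (t - 2)*(t^3 - 13*t^2 + 55*t - 75) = (t - 5)*(t - 2)*(t^2 - 8*t + 15) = (t - 5)^2*(t - 2)*(t - 3)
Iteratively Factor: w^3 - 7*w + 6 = (w + 3)*(w^2 - 3*w + 2) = (w - 1)*(w + 3)*(w - 2)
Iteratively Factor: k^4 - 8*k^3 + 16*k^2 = (k)*(k^3 - 8*k^2 + 16*k) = k*(k - 4)*(k^2 - 4*k) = k*(k - 4)^2*(k)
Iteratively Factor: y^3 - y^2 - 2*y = (y + 1)*(y^2 - 2*y) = (y - 2)*(y + 1)*(y)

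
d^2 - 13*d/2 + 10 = (d - 4)*(d - 5/2)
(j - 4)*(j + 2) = j^2 - 2*j - 8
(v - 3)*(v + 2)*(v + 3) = v^3 + 2*v^2 - 9*v - 18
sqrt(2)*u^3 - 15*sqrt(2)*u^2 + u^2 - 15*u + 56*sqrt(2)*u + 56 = (u - 8)*(u - 7)*(sqrt(2)*u + 1)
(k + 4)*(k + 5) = k^2 + 9*k + 20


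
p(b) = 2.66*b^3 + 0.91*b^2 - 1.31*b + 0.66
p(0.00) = 0.66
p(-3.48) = -95.86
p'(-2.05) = 28.49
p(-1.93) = -12.54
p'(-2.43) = 41.39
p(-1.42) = -3.26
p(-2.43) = -28.95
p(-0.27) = 1.03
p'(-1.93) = 24.90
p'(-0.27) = -1.22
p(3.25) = 97.33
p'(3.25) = 88.89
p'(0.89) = 6.63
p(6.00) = 600.12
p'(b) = 7.98*b^2 + 1.82*b - 1.31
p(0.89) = 2.09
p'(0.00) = -1.31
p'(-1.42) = 12.20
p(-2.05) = -15.75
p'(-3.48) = 89.00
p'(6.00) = 296.89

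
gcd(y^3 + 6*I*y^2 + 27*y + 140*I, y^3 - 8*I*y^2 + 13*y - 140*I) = y^2 - I*y + 20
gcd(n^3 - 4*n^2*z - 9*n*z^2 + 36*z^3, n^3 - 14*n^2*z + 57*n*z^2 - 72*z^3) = -n + 3*z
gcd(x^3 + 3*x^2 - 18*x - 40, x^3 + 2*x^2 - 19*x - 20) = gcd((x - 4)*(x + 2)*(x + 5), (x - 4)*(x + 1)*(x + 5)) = x^2 + x - 20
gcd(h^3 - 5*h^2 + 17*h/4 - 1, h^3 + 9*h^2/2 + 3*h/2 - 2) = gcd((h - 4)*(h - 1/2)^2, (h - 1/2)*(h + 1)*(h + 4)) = h - 1/2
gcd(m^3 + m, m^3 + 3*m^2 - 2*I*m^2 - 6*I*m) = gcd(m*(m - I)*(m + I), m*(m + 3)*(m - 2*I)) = m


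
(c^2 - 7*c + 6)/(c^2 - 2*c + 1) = (c - 6)/(c - 1)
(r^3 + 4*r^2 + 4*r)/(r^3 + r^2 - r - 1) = r*(r^2 + 4*r + 4)/(r^3 + r^2 - r - 1)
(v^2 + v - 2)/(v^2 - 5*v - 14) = (v - 1)/(v - 7)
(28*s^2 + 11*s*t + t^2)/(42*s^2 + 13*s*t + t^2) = (4*s + t)/(6*s + t)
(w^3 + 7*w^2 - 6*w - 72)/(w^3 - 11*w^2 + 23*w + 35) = (w^3 + 7*w^2 - 6*w - 72)/(w^3 - 11*w^2 + 23*w + 35)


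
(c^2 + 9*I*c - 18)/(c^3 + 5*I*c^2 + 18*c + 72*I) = 1/(c - 4*I)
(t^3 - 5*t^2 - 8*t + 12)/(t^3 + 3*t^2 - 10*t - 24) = (t^2 - 7*t + 6)/(t^2 + t - 12)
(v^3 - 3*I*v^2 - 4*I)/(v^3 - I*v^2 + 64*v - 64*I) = (v^3 - 3*I*v^2 - 4*I)/(v^3 - I*v^2 + 64*v - 64*I)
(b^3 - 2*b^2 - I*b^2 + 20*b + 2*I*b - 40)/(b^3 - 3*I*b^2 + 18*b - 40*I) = (b - 2)/(b - 2*I)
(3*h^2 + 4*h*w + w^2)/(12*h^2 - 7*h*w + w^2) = (3*h^2 + 4*h*w + w^2)/(12*h^2 - 7*h*w + w^2)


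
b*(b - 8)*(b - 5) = b^3 - 13*b^2 + 40*b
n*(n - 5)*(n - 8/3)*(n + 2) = n^4 - 17*n^3/3 - 2*n^2 + 80*n/3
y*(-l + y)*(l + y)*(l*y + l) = -l^3*y^2 - l^3*y + l*y^4 + l*y^3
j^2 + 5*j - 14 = (j - 2)*(j + 7)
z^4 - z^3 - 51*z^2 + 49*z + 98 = (z - 7)*(z - 2)*(z + 1)*(z + 7)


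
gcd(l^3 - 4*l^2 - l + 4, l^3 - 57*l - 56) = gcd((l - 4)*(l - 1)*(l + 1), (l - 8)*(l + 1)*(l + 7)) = l + 1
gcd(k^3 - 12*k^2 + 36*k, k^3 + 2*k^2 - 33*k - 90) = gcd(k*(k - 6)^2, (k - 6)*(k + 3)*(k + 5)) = k - 6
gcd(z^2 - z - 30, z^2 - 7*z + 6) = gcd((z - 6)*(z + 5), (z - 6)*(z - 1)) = z - 6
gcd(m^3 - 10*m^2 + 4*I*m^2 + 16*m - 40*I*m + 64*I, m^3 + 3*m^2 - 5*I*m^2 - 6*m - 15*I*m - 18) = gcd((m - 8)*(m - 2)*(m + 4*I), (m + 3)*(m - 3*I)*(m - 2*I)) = 1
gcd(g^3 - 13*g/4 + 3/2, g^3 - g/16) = 1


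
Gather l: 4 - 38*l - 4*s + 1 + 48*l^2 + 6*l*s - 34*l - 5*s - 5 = 48*l^2 + l*(6*s - 72) - 9*s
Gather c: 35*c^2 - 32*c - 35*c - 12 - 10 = 35*c^2 - 67*c - 22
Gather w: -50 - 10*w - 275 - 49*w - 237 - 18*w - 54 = -77*w - 616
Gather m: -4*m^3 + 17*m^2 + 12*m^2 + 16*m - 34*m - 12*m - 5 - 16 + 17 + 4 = -4*m^3 + 29*m^2 - 30*m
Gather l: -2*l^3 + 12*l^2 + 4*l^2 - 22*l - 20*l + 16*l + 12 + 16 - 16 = -2*l^3 + 16*l^2 - 26*l + 12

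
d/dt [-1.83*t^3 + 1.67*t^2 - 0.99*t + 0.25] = -5.49*t^2 + 3.34*t - 0.99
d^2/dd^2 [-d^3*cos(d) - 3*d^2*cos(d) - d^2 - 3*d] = d^3*cos(d) + 6*d^2*sin(d) + 3*d^2*cos(d) + 12*d*sin(d) - 6*d*cos(d) - 6*cos(d) - 2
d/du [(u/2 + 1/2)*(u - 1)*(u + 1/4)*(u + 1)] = 2*u^3 + 15*u^2/8 - 3*u/4 - 5/8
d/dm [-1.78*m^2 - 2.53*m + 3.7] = -3.56*m - 2.53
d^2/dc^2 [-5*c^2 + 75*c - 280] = -10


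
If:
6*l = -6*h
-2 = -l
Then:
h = -2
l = 2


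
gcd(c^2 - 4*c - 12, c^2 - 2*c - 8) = c + 2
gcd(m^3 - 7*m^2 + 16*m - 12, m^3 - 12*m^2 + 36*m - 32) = m^2 - 4*m + 4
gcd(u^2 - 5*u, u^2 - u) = u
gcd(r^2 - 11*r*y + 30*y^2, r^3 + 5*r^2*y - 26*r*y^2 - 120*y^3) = -r + 5*y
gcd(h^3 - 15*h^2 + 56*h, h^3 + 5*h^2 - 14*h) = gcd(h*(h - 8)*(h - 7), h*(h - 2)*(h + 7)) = h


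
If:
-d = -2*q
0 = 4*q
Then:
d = 0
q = 0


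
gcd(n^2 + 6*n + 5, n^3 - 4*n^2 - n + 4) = n + 1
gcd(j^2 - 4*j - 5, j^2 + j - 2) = 1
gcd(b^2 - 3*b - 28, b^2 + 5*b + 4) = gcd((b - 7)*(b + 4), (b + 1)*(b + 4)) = b + 4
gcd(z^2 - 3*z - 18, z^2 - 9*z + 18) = z - 6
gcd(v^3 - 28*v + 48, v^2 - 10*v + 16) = v - 2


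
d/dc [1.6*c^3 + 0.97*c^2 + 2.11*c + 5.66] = 4.8*c^2 + 1.94*c + 2.11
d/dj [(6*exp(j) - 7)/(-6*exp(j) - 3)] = -20*exp(j)/(3*(2*exp(j) + 1)^2)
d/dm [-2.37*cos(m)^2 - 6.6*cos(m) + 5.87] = (4.74*cos(m) + 6.6)*sin(m)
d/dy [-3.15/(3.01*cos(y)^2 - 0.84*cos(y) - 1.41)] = (2.646 - 18.963*cos(y))*sin(y)/(-3.01*cos(y)^2 + 0.84*cos(y) + 1.41)^2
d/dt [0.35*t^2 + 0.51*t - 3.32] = 0.7*t + 0.51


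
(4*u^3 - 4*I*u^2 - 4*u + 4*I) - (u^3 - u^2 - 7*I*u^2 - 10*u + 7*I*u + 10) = 3*u^3 + u^2 + 3*I*u^2 + 6*u - 7*I*u - 10 + 4*I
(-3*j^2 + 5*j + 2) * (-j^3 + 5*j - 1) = 3*j^5 - 5*j^4 - 17*j^3 + 28*j^2 + 5*j - 2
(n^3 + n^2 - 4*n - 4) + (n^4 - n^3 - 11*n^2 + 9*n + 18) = n^4 - 10*n^2 + 5*n + 14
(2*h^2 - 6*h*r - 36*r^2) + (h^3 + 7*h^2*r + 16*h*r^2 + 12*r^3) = h^3 + 7*h^2*r + 2*h^2 + 16*h*r^2 - 6*h*r + 12*r^3 - 36*r^2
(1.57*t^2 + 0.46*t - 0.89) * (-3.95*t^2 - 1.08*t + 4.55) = -6.2015*t^4 - 3.5126*t^3 + 10.1622*t^2 + 3.0542*t - 4.0495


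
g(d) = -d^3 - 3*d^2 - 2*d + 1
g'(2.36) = -32.87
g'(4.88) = -102.72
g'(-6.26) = -82.00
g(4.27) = -140.09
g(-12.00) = 1321.00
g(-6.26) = 141.27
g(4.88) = -196.42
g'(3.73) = -66.12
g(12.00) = -2183.00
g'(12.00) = -506.00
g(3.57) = -89.87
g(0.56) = -1.24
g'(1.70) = -20.87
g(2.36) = -33.57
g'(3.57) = -61.65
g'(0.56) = -6.30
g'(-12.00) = -362.00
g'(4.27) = -82.32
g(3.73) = -100.09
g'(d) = -3*d^2 - 6*d - 2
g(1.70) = -15.98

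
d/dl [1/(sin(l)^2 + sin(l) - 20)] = -(2*sin(l) + 1)*cos(l)/(sin(l)^2 + sin(l) - 20)^2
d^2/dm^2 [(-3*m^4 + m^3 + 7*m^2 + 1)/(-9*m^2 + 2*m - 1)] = 2*(243*m^6 - 162*m^5 + 117*m^4 - 169*m^3 - 30*m^2 + 51*m - 2)/(729*m^6 - 486*m^5 + 351*m^4 - 116*m^3 + 39*m^2 - 6*m + 1)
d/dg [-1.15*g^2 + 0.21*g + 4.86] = 0.21 - 2.3*g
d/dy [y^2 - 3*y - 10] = 2*y - 3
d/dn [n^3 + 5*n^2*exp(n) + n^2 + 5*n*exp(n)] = 5*n^2*exp(n) + 3*n^2 + 15*n*exp(n) + 2*n + 5*exp(n)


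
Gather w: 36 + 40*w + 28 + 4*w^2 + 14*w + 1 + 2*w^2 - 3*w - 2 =6*w^2 + 51*w + 63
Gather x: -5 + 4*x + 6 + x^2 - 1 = x^2 + 4*x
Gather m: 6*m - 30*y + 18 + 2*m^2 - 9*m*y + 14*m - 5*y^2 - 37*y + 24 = 2*m^2 + m*(20 - 9*y) - 5*y^2 - 67*y + 42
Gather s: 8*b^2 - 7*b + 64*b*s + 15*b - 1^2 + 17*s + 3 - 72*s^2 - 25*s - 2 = 8*b^2 + 8*b - 72*s^2 + s*(64*b - 8)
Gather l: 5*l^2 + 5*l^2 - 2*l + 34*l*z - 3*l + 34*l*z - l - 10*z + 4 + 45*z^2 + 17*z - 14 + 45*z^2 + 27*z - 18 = 10*l^2 + l*(68*z - 6) + 90*z^2 + 34*z - 28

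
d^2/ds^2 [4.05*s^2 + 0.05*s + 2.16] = 8.10000000000000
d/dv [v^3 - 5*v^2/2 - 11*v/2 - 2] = 3*v^2 - 5*v - 11/2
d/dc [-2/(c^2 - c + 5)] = 2*(2*c - 1)/(c^2 - c + 5)^2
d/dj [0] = 0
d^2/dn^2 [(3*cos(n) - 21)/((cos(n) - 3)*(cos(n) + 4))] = 3*(29*(1 - cos(n)^2)^2 - cos(n)^5 - 49*cos(n)^3 + 347*cos(n)^2 - 30*cos(n) - 187)/((cos(n) - 3)^3*(cos(n) + 4)^3)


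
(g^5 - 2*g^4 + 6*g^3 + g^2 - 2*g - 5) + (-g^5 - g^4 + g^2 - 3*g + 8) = -3*g^4 + 6*g^3 + 2*g^2 - 5*g + 3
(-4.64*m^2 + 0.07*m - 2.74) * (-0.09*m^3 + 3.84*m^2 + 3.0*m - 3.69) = 0.4176*m^5 - 17.8239*m^4 - 13.4046*m^3 + 6.81*m^2 - 8.4783*m + 10.1106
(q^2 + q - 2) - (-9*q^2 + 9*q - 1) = 10*q^2 - 8*q - 1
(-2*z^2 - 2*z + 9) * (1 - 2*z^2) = 4*z^4 + 4*z^3 - 20*z^2 - 2*z + 9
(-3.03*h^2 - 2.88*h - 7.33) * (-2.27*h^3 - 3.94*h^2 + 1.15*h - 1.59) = 6.8781*h^5 + 18.4758*h^4 + 24.5018*h^3 + 30.3859*h^2 - 3.8503*h + 11.6547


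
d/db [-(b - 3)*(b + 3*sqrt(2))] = -2*b - 3*sqrt(2) + 3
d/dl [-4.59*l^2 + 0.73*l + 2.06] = 0.73 - 9.18*l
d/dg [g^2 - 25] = 2*g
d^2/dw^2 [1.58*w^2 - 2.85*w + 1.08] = 3.16000000000000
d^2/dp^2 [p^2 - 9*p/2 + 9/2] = 2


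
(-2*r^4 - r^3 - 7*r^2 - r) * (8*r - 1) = -16*r^5 - 6*r^4 - 55*r^3 - r^2 + r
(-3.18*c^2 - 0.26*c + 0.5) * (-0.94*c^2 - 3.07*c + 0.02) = 2.9892*c^4 + 10.007*c^3 + 0.2646*c^2 - 1.5402*c + 0.01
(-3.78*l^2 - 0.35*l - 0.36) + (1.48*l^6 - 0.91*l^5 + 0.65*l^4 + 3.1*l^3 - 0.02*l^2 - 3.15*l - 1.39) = 1.48*l^6 - 0.91*l^5 + 0.65*l^4 + 3.1*l^3 - 3.8*l^2 - 3.5*l - 1.75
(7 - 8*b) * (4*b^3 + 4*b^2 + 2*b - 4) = -32*b^4 - 4*b^3 + 12*b^2 + 46*b - 28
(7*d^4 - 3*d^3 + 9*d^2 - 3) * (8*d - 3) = 56*d^5 - 45*d^4 + 81*d^3 - 27*d^2 - 24*d + 9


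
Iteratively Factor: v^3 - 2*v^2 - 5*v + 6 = (v + 2)*(v^2 - 4*v + 3) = (v - 1)*(v + 2)*(v - 3)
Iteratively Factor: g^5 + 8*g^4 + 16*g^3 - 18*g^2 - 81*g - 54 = (g + 1)*(g^4 + 7*g^3 + 9*g^2 - 27*g - 54) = (g - 2)*(g + 1)*(g^3 + 9*g^2 + 27*g + 27) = (g - 2)*(g + 1)*(g + 3)*(g^2 + 6*g + 9) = (g - 2)*(g + 1)*(g + 3)^2*(g + 3)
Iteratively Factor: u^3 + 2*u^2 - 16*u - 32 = (u - 4)*(u^2 + 6*u + 8) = (u - 4)*(u + 4)*(u + 2)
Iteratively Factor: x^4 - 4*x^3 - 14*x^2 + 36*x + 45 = (x + 1)*(x^3 - 5*x^2 - 9*x + 45) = (x + 1)*(x + 3)*(x^2 - 8*x + 15) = (x - 5)*(x + 1)*(x + 3)*(x - 3)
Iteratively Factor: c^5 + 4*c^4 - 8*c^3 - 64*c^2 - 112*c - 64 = (c - 4)*(c^4 + 8*c^3 + 24*c^2 + 32*c + 16) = (c - 4)*(c + 2)*(c^3 + 6*c^2 + 12*c + 8) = (c - 4)*(c + 2)^2*(c^2 + 4*c + 4) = (c - 4)*(c + 2)^3*(c + 2)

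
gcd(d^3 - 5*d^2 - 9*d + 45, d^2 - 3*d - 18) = d + 3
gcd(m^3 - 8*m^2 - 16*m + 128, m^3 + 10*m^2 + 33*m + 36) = m + 4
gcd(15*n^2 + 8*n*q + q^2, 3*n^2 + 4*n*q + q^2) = 3*n + q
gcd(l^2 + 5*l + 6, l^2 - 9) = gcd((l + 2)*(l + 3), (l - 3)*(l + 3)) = l + 3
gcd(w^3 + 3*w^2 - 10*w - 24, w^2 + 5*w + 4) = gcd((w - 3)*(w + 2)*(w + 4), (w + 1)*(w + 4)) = w + 4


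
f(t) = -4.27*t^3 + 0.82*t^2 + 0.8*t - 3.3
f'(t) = -12.81*t^2 + 1.64*t + 0.8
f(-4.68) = 448.60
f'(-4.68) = -287.44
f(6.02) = -900.34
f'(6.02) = -453.57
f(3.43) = -163.22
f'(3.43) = -144.28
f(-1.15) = 3.36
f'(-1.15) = -18.03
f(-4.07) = 294.91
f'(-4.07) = -218.07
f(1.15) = -7.79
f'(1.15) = -14.26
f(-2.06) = 35.86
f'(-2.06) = -56.94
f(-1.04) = 1.56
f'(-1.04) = -14.76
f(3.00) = -108.81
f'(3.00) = -109.57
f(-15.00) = 14580.45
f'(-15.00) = -2906.05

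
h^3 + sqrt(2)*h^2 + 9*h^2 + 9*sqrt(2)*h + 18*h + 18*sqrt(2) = (h + 3)*(h + 6)*(h + sqrt(2))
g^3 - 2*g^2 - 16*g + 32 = (g - 4)*(g - 2)*(g + 4)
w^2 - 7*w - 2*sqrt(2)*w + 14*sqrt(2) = (w - 7)*(w - 2*sqrt(2))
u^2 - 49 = (u - 7)*(u + 7)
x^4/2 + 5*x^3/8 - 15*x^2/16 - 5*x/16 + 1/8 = (x/2 + 1)*(x - 1)*(x - 1/4)*(x + 1/2)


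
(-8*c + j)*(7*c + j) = -56*c^2 - c*j + j^2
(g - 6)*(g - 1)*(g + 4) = g^3 - 3*g^2 - 22*g + 24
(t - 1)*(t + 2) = t^2 + t - 2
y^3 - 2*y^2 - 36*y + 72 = (y - 6)*(y - 2)*(y + 6)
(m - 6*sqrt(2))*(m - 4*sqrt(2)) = m^2 - 10*sqrt(2)*m + 48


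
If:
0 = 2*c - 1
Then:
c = 1/2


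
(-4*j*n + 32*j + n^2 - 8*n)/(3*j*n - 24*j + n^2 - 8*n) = (-4*j + n)/(3*j + n)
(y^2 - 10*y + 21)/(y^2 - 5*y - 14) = (y - 3)/(y + 2)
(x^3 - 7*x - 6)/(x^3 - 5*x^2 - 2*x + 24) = (x + 1)/(x - 4)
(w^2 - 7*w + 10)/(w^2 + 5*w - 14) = (w - 5)/(w + 7)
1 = 1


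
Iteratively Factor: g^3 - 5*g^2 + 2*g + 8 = (g + 1)*(g^2 - 6*g + 8) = (g - 4)*(g + 1)*(g - 2)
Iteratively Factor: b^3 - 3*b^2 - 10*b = (b + 2)*(b^2 - 5*b) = (b - 5)*(b + 2)*(b)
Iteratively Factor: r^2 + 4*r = (r + 4)*(r)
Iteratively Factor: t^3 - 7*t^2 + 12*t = (t)*(t^2 - 7*t + 12) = t*(t - 4)*(t - 3)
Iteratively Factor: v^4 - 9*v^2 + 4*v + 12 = (v + 3)*(v^3 - 3*v^2 + 4) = (v + 1)*(v + 3)*(v^2 - 4*v + 4) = (v - 2)*(v + 1)*(v + 3)*(v - 2)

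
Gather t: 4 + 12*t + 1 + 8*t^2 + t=8*t^2 + 13*t + 5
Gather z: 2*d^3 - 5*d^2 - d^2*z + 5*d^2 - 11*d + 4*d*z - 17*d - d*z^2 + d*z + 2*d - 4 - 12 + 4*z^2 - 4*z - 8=2*d^3 - 26*d + z^2*(4 - d) + z*(-d^2 + 5*d - 4) - 24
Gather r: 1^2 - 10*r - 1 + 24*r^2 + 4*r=24*r^2 - 6*r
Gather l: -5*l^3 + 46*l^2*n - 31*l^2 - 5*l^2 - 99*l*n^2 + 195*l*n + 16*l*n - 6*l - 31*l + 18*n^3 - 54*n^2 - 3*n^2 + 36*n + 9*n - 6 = -5*l^3 + l^2*(46*n - 36) + l*(-99*n^2 + 211*n - 37) + 18*n^3 - 57*n^2 + 45*n - 6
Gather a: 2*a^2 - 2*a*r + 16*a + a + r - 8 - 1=2*a^2 + a*(17 - 2*r) + r - 9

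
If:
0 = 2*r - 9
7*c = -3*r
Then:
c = -27/14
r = 9/2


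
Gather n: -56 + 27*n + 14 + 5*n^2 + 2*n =5*n^2 + 29*n - 42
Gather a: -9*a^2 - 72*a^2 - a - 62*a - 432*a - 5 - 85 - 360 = -81*a^2 - 495*a - 450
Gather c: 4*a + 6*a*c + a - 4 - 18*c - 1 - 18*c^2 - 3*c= 5*a - 18*c^2 + c*(6*a - 21) - 5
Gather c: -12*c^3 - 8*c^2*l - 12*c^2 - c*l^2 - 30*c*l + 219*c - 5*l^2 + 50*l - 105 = -12*c^3 + c^2*(-8*l - 12) + c*(-l^2 - 30*l + 219) - 5*l^2 + 50*l - 105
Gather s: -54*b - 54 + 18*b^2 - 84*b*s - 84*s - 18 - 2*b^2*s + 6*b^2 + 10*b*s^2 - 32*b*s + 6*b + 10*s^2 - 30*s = 24*b^2 - 48*b + s^2*(10*b + 10) + s*(-2*b^2 - 116*b - 114) - 72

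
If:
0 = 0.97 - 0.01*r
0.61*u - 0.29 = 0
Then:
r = 97.00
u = 0.48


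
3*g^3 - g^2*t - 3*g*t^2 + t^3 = (-3*g + t)*(-g + t)*(g + t)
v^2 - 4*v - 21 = (v - 7)*(v + 3)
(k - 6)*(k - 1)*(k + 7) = k^3 - 43*k + 42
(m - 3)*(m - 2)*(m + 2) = m^3 - 3*m^2 - 4*m + 12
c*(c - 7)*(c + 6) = c^3 - c^2 - 42*c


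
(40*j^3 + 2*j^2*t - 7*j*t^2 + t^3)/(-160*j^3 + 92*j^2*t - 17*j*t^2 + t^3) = (2*j + t)/(-8*j + t)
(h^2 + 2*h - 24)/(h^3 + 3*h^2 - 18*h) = (h - 4)/(h*(h - 3))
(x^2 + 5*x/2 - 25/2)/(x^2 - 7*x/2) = (2*x^2 + 5*x - 25)/(x*(2*x - 7))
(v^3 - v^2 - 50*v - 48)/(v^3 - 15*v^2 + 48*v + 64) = (v + 6)/(v - 8)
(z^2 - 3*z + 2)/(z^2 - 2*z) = (z - 1)/z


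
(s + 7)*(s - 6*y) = s^2 - 6*s*y + 7*s - 42*y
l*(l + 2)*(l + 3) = l^3 + 5*l^2 + 6*l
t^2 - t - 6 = (t - 3)*(t + 2)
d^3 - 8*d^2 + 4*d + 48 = (d - 6)*(d - 4)*(d + 2)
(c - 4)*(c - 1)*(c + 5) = c^3 - 21*c + 20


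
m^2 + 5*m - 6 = (m - 1)*(m + 6)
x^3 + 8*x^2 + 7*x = x*(x + 1)*(x + 7)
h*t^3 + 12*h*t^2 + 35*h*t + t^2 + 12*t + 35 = (t + 5)*(t + 7)*(h*t + 1)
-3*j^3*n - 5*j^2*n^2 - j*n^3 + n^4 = n*(-3*j + n)*(j + n)^2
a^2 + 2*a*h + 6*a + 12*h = (a + 6)*(a + 2*h)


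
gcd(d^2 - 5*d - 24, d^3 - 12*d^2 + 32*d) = d - 8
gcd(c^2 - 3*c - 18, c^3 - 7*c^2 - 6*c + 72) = c^2 - 3*c - 18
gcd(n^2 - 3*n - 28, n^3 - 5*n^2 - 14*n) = n - 7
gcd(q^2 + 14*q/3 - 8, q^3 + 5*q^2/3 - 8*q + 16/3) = q - 4/3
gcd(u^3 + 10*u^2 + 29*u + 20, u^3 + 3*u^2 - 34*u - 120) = u^2 + 9*u + 20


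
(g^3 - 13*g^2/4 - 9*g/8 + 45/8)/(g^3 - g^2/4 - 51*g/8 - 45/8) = (2*g - 3)/(2*g + 3)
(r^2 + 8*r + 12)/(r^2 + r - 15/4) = 4*(r^2 + 8*r + 12)/(4*r^2 + 4*r - 15)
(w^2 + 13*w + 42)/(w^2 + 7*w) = (w + 6)/w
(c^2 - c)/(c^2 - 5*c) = (c - 1)/(c - 5)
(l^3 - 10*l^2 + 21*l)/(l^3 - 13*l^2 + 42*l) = (l - 3)/(l - 6)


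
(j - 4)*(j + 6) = j^2 + 2*j - 24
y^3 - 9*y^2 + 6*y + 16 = (y - 8)*(y - 2)*(y + 1)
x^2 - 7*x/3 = x*(x - 7/3)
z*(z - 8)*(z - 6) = z^3 - 14*z^2 + 48*z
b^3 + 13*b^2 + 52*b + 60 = (b + 2)*(b + 5)*(b + 6)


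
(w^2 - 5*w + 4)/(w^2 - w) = (w - 4)/w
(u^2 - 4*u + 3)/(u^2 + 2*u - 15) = (u - 1)/(u + 5)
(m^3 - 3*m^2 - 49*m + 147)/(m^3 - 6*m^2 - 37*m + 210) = (m^2 + 4*m - 21)/(m^2 + m - 30)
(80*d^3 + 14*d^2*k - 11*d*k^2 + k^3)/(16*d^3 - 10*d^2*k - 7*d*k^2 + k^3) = (5*d - k)/(d - k)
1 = 1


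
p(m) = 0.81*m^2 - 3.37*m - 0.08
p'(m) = 1.62*m - 3.37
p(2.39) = -3.51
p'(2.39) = 0.50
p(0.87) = -2.40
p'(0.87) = -1.96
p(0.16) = -0.60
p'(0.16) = -3.11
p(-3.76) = 24.04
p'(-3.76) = -9.46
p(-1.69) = 7.93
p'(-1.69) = -6.11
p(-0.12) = 0.34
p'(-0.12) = -3.56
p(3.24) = -2.50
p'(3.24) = 1.88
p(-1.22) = 5.24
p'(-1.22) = -5.35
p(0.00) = -0.08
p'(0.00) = -3.37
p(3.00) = -2.90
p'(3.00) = 1.49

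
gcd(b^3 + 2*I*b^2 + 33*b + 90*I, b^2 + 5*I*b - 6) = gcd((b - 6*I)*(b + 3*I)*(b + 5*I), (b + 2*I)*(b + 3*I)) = b + 3*I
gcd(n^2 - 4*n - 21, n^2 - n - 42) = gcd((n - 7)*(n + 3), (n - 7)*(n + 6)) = n - 7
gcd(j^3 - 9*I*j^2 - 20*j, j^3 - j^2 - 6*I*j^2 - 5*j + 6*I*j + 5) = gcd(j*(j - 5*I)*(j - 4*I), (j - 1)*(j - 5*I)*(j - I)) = j - 5*I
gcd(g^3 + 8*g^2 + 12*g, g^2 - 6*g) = g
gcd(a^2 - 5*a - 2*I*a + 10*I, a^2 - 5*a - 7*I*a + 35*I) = a - 5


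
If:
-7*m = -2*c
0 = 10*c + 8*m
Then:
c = 0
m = 0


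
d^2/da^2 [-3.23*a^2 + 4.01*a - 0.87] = -6.46000000000000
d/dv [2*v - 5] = 2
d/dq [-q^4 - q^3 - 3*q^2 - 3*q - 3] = -4*q^3 - 3*q^2 - 6*q - 3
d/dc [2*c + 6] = 2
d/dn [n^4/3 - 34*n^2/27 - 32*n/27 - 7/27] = 4*n^3/3 - 68*n/27 - 32/27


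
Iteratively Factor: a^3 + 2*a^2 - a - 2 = (a + 1)*(a^2 + a - 2) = (a - 1)*(a + 1)*(a + 2)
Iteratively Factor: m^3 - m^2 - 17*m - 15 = (m + 1)*(m^2 - 2*m - 15) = (m - 5)*(m + 1)*(m + 3)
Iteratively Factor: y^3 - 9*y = (y - 3)*(y^2 + 3*y) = (y - 3)*(y + 3)*(y)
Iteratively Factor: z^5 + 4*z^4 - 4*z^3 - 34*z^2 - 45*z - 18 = (z + 3)*(z^4 + z^3 - 7*z^2 - 13*z - 6) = (z + 1)*(z + 3)*(z^3 - 7*z - 6) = (z - 3)*(z + 1)*(z + 3)*(z^2 + 3*z + 2) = (z - 3)*(z + 1)^2*(z + 3)*(z + 2)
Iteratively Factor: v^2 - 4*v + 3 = (v - 1)*(v - 3)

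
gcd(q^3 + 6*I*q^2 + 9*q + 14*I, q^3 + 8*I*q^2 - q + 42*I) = q^2 + 5*I*q + 14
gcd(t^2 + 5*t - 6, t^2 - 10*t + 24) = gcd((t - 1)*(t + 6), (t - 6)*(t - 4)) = 1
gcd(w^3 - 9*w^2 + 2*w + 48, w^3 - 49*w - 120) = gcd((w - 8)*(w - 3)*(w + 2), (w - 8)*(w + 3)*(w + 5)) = w - 8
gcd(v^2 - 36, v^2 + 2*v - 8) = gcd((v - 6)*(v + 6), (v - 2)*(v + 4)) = 1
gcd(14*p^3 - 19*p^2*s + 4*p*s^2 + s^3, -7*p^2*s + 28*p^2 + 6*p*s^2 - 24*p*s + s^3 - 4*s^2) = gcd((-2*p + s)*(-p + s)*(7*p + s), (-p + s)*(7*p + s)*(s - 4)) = 7*p^2 - 6*p*s - s^2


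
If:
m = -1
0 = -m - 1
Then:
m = -1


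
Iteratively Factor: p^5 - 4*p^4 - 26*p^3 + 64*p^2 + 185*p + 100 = (p + 1)*(p^4 - 5*p^3 - 21*p^2 + 85*p + 100) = (p + 1)*(p + 4)*(p^3 - 9*p^2 + 15*p + 25) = (p - 5)*(p + 1)*(p + 4)*(p^2 - 4*p - 5) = (p - 5)*(p + 1)^2*(p + 4)*(p - 5)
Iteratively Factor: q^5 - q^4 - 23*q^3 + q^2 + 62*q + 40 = (q + 1)*(q^4 - 2*q^3 - 21*q^2 + 22*q + 40) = (q - 5)*(q + 1)*(q^3 + 3*q^2 - 6*q - 8) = (q - 5)*(q + 1)*(q + 4)*(q^2 - q - 2) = (q - 5)*(q - 2)*(q + 1)*(q + 4)*(q + 1)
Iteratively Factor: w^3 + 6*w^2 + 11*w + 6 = (w + 1)*(w^2 + 5*w + 6) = (w + 1)*(w + 3)*(w + 2)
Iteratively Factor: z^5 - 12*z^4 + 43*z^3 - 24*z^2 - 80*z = (z + 1)*(z^4 - 13*z^3 + 56*z^2 - 80*z) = z*(z + 1)*(z^3 - 13*z^2 + 56*z - 80) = z*(z - 5)*(z + 1)*(z^2 - 8*z + 16) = z*(z - 5)*(z - 4)*(z + 1)*(z - 4)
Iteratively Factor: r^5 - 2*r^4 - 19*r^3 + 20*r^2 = (r)*(r^4 - 2*r^3 - 19*r^2 + 20*r) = r^2*(r^3 - 2*r^2 - 19*r + 20) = r^2*(r + 4)*(r^2 - 6*r + 5) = r^2*(r - 5)*(r + 4)*(r - 1)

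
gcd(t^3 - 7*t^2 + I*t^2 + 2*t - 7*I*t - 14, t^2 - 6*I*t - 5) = t - I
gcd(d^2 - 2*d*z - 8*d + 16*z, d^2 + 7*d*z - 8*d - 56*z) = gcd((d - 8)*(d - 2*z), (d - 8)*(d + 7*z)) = d - 8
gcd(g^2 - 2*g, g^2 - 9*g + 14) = g - 2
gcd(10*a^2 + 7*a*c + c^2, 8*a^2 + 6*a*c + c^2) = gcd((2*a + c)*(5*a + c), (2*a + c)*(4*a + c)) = 2*a + c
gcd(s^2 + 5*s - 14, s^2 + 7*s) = s + 7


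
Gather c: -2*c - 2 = -2*c - 2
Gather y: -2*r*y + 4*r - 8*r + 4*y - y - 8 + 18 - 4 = -4*r + y*(3 - 2*r) + 6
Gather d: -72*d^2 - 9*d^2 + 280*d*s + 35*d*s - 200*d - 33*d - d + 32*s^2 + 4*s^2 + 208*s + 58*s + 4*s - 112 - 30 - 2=-81*d^2 + d*(315*s - 234) + 36*s^2 + 270*s - 144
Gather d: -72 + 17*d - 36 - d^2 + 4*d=-d^2 + 21*d - 108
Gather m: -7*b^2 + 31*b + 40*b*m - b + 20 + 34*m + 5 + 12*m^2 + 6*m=-7*b^2 + 30*b + 12*m^2 + m*(40*b + 40) + 25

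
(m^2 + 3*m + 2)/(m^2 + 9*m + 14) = (m + 1)/(m + 7)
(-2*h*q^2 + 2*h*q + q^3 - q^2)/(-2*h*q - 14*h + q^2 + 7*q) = q*(q - 1)/(q + 7)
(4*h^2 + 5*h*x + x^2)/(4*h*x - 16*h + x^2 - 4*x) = (h + x)/(x - 4)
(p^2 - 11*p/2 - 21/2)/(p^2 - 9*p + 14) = (p + 3/2)/(p - 2)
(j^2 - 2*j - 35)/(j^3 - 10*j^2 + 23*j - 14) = (j + 5)/(j^2 - 3*j + 2)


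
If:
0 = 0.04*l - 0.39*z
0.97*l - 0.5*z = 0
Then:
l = 0.00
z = 0.00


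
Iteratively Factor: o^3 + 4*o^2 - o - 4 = (o + 1)*(o^2 + 3*o - 4) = (o - 1)*(o + 1)*(o + 4)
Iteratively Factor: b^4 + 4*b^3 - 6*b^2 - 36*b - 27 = (b + 3)*(b^3 + b^2 - 9*b - 9) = (b + 3)^2*(b^2 - 2*b - 3) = (b + 1)*(b + 3)^2*(b - 3)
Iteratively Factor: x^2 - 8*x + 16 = (x - 4)*(x - 4)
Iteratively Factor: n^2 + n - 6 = (n - 2)*(n + 3)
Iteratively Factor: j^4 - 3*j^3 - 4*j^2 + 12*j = (j - 3)*(j^3 - 4*j) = j*(j - 3)*(j^2 - 4) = j*(j - 3)*(j + 2)*(j - 2)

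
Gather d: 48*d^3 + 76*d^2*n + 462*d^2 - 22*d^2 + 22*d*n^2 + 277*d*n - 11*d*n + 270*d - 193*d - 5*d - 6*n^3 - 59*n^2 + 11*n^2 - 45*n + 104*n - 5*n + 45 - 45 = 48*d^3 + d^2*(76*n + 440) + d*(22*n^2 + 266*n + 72) - 6*n^3 - 48*n^2 + 54*n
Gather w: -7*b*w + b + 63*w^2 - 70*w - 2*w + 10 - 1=b + 63*w^2 + w*(-7*b - 72) + 9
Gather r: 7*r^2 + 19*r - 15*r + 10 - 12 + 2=7*r^2 + 4*r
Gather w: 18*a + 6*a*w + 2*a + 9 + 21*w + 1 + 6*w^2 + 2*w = 20*a + 6*w^2 + w*(6*a + 23) + 10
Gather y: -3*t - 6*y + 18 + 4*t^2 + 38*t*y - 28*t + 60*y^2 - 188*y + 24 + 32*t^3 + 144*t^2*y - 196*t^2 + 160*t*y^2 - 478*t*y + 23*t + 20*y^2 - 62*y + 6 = 32*t^3 - 192*t^2 - 8*t + y^2*(160*t + 80) + y*(144*t^2 - 440*t - 256) + 48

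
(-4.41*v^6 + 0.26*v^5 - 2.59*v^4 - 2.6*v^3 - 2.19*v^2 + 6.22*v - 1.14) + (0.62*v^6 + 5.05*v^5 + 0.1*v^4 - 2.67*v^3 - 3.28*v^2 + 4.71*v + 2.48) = -3.79*v^6 + 5.31*v^5 - 2.49*v^4 - 5.27*v^3 - 5.47*v^2 + 10.93*v + 1.34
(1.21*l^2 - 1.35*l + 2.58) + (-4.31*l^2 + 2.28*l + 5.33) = -3.1*l^2 + 0.93*l + 7.91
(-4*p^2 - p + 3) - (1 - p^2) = -3*p^2 - p + 2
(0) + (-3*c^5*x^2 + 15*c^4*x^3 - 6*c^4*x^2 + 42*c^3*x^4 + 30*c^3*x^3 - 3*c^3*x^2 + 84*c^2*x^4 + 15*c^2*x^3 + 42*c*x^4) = -3*c^5*x^2 + 15*c^4*x^3 - 6*c^4*x^2 + 42*c^3*x^4 + 30*c^3*x^3 - 3*c^3*x^2 + 84*c^2*x^4 + 15*c^2*x^3 + 42*c*x^4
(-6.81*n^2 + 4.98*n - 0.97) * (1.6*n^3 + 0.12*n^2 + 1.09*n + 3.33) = -10.896*n^5 + 7.1508*n^4 - 8.3773*n^3 - 17.3655*n^2 + 15.5261*n - 3.2301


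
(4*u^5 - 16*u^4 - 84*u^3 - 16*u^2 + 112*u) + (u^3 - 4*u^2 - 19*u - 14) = 4*u^5 - 16*u^4 - 83*u^3 - 20*u^2 + 93*u - 14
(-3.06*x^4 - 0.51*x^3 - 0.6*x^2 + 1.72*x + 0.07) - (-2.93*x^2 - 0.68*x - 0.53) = -3.06*x^4 - 0.51*x^3 + 2.33*x^2 + 2.4*x + 0.6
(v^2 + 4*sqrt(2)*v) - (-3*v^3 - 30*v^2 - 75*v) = 3*v^3 + 31*v^2 + 4*sqrt(2)*v + 75*v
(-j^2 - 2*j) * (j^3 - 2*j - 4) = -j^5 - 2*j^4 + 2*j^3 + 8*j^2 + 8*j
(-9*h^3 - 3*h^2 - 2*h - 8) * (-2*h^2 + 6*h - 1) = 18*h^5 - 48*h^4 - 5*h^3 + 7*h^2 - 46*h + 8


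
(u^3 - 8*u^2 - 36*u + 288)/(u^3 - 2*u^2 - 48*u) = (u - 6)/u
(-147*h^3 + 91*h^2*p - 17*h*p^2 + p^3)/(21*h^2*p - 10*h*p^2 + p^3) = (-7*h + p)/p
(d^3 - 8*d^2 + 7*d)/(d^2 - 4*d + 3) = d*(d - 7)/(d - 3)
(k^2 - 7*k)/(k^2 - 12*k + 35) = k/(k - 5)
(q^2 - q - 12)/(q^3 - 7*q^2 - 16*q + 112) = (q + 3)/(q^2 - 3*q - 28)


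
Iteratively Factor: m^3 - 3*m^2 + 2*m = (m)*(m^2 - 3*m + 2) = m*(m - 2)*(m - 1)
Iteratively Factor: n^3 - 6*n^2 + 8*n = (n - 2)*(n^2 - 4*n) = n*(n - 2)*(n - 4)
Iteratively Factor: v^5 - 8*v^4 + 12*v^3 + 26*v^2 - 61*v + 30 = (v - 5)*(v^4 - 3*v^3 - 3*v^2 + 11*v - 6) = (v - 5)*(v - 3)*(v^3 - 3*v + 2) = (v - 5)*(v - 3)*(v - 1)*(v^2 + v - 2) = (v - 5)*(v - 3)*(v - 1)*(v + 2)*(v - 1)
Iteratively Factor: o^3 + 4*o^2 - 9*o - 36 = (o + 4)*(o^2 - 9) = (o - 3)*(o + 4)*(o + 3)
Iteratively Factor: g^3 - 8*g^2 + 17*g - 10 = (g - 1)*(g^2 - 7*g + 10) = (g - 2)*(g - 1)*(g - 5)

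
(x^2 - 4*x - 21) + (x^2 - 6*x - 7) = 2*x^2 - 10*x - 28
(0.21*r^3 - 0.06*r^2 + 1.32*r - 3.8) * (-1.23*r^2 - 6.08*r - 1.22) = -0.2583*r^5 - 1.203*r^4 - 1.515*r^3 - 3.2784*r^2 + 21.4936*r + 4.636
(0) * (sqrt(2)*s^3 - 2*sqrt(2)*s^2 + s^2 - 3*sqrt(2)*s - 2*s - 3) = 0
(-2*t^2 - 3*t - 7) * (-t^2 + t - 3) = 2*t^4 + t^3 + 10*t^2 + 2*t + 21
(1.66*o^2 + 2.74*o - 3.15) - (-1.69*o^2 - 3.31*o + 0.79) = 3.35*o^2 + 6.05*o - 3.94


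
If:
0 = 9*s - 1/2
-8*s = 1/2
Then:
No Solution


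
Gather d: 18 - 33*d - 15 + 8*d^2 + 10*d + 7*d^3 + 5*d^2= 7*d^3 + 13*d^2 - 23*d + 3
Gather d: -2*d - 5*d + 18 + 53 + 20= 91 - 7*d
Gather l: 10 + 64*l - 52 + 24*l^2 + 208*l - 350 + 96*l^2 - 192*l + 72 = 120*l^2 + 80*l - 320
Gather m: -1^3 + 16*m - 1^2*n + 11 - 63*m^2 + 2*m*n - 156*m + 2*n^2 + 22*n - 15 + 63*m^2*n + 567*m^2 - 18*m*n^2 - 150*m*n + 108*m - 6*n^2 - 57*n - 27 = m^2*(63*n + 504) + m*(-18*n^2 - 148*n - 32) - 4*n^2 - 36*n - 32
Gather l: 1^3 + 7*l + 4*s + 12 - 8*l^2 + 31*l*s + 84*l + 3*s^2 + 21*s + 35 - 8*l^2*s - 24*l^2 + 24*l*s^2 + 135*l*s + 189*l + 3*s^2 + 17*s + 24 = l^2*(-8*s - 32) + l*(24*s^2 + 166*s + 280) + 6*s^2 + 42*s + 72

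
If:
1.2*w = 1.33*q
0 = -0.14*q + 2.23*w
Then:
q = 0.00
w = 0.00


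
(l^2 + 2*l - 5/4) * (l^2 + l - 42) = l^4 + 3*l^3 - 165*l^2/4 - 341*l/4 + 105/2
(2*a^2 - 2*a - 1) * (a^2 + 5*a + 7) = 2*a^4 + 8*a^3 + 3*a^2 - 19*a - 7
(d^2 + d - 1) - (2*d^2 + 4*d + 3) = -d^2 - 3*d - 4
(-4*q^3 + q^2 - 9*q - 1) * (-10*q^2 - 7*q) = 40*q^5 + 18*q^4 + 83*q^3 + 73*q^2 + 7*q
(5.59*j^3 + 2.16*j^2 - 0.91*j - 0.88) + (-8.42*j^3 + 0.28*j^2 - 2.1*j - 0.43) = -2.83*j^3 + 2.44*j^2 - 3.01*j - 1.31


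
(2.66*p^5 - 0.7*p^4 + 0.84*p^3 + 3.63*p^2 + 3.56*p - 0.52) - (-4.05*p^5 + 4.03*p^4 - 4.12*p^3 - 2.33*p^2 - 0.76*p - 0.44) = 6.71*p^5 - 4.73*p^4 + 4.96*p^3 + 5.96*p^2 + 4.32*p - 0.08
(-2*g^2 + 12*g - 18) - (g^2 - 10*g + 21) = -3*g^2 + 22*g - 39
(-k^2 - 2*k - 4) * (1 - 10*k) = 10*k^3 + 19*k^2 + 38*k - 4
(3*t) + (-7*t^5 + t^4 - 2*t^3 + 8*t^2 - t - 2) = -7*t^5 + t^4 - 2*t^3 + 8*t^2 + 2*t - 2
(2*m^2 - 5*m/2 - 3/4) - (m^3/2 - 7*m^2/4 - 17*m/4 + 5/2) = -m^3/2 + 15*m^2/4 + 7*m/4 - 13/4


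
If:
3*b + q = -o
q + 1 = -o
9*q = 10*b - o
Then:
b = 1/3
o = -37/24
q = 13/24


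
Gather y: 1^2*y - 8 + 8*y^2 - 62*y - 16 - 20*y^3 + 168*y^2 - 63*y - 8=-20*y^3 + 176*y^2 - 124*y - 32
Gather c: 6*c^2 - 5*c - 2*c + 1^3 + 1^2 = 6*c^2 - 7*c + 2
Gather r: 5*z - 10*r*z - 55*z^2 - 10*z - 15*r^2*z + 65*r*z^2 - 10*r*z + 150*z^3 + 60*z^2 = -15*r^2*z + r*(65*z^2 - 20*z) + 150*z^3 + 5*z^2 - 5*z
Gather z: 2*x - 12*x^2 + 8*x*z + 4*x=-12*x^2 + 8*x*z + 6*x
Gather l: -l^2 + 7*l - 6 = -l^2 + 7*l - 6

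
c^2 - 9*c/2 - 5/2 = (c - 5)*(c + 1/2)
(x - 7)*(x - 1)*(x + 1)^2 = x^4 - 6*x^3 - 8*x^2 + 6*x + 7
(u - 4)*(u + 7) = u^2 + 3*u - 28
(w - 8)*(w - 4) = w^2 - 12*w + 32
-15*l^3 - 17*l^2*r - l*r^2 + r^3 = (-5*l + r)*(l + r)*(3*l + r)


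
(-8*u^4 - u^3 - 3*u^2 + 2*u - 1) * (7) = -56*u^4 - 7*u^3 - 21*u^2 + 14*u - 7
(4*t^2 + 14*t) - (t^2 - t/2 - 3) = 3*t^2 + 29*t/2 + 3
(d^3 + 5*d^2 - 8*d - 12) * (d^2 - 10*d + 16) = d^5 - 5*d^4 - 42*d^3 + 148*d^2 - 8*d - 192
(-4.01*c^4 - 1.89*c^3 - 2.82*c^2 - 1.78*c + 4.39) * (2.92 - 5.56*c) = 22.2956*c^5 - 1.2008*c^4 + 10.1604*c^3 + 1.6624*c^2 - 29.606*c + 12.8188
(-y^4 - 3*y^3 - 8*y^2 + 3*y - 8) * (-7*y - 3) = 7*y^5 + 24*y^4 + 65*y^3 + 3*y^2 + 47*y + 24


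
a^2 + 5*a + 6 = (a + 2)*(a + 3)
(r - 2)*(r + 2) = r^2 - 4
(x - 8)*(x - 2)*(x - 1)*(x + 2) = x^4 - 9*x^3 + 4*x^2 + 36*x - 32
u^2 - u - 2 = (u - 2)*(u + 1)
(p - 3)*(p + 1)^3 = p^4 - 6*p^2 - 8*p - 3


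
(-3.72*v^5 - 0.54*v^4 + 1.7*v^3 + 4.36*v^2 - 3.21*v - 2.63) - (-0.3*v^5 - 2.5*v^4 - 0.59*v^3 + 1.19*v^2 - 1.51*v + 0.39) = -3.42*v^5 + 1.96*v^4 + 2.29*v^3 + 3.17*v^2 - 1.7*v - 3.02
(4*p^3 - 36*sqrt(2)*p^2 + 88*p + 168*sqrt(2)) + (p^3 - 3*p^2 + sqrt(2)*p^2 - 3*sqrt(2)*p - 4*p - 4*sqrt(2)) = 5*p^3 - 35*sqrt(2)*p^2 - 3*p^2 - 3*sqrt(2)*p + 84*p + 164*sqrt(2)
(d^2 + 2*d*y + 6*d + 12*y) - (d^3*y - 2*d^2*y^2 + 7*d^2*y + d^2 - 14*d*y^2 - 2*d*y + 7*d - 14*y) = -d^3*y + 2*d^2*y^2 - 7*d^2*y + 14*d*y^2 + 4*d*y - d + 26*y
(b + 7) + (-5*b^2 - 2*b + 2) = -5*b^2 - b + 9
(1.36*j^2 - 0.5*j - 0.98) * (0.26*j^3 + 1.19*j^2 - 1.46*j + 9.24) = 0.3536*j^5 + 1.4884*j^4 - 2.8354*j^3 + 12.1302*j^2 - 3.1892*j - 9.0552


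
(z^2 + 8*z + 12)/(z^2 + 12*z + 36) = (z + 2)/(z + 6)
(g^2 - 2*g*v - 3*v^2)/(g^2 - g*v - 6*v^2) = (g + v)/(g + 2*v)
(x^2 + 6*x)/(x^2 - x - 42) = x/(x - 7)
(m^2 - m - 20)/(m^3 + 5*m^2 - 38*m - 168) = (m - 5)/(m^2 + m - 42)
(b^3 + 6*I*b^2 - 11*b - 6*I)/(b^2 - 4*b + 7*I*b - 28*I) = (b^3 + 6*I*b^2 - 11*b - 6*I)/(b^2 + b*(-4 + 7*I) - 28*I)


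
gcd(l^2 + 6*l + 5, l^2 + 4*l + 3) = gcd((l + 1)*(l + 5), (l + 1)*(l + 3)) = l + 1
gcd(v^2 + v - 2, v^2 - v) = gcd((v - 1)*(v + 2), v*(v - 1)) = v - 1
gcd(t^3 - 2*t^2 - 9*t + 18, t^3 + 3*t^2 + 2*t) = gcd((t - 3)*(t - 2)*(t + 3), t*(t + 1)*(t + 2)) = 1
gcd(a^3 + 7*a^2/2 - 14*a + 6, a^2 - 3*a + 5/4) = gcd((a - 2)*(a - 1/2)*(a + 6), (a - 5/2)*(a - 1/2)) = a - 1/2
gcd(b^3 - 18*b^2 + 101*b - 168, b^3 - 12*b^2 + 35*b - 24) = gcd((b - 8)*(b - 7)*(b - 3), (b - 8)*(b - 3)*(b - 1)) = b^2 - 11*b + 24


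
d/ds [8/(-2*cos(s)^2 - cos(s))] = -(8*sin(s)/cos(s)^2 + 32*tan(s))/(2*cos(s) + 1)^2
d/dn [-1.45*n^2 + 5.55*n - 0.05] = 5.55 - 2.9*n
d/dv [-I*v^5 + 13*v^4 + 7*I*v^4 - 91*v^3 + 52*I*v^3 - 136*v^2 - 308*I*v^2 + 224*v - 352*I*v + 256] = -5*I*v^4 + v^3*(52 + 28*I) + v^2*(-273 + 156*I) + v*(-272 - 616*I) + 224 - 352*I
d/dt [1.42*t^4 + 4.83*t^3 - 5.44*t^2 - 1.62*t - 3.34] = 5.68*t^3 + 14.49*t^2 - 10.88*t - 1.62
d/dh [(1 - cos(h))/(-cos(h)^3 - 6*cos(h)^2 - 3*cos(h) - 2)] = (-21*cos(h) + 3*cos(2*h) + cos(3*h) - 7)*sin(h)/(2*(cos(h)^3 + 6*cos(h)^2 + 3*cos(h) + 2)^2)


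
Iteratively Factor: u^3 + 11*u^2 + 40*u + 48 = (u + 3)*(u^2 + 8*u + 16) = (u + 3)*(u + 4)*(u + 4)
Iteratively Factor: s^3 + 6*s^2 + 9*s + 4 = (s + 1)*(s^2 + 5*s + 4) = (s + 1)^2*(s + 4)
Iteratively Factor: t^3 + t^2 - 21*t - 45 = (t + 3)*(t^2 - 2*t - 15) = (t + 3)^2*(t - 5)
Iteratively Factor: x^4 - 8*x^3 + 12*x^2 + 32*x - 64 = (x - 4)*(x^3 - 4*x^2 - 4*x + 16) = (x - 4)*(x + 2)*(x^2 - 6*x + 8) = (x - 4)^2*(x + 2)*(x - 2)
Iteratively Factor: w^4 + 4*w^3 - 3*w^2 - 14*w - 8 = (w + 1)*(w^3 + 3*w^2 - 6*w - 8) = (w + 1)*(w + 4)*(w^2 - w - 2) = (w + 1)^2*(w + 4)*(w - 2)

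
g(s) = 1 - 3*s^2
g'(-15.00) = 90.00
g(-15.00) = -674.00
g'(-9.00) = 54.00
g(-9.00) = -242.00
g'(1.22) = -7.32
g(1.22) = -3.47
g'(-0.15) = 0.90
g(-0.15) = 0.93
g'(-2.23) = 13.38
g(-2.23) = -13.92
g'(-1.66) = 9.96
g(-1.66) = -7.27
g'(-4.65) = 27.90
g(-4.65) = -63.87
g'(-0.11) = 0.66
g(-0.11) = 0.96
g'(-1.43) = 8.58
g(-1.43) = -5.13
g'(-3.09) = 18.54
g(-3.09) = -27.64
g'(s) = -6*s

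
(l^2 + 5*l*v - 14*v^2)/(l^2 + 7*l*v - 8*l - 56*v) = (l - 2*v)/(l - 8)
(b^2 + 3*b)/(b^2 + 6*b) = (b + 3)/(b + 6)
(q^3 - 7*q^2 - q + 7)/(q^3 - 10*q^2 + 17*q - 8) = (q^2 - 6*q - 7)/(q^2 - 9*q + 8)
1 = 1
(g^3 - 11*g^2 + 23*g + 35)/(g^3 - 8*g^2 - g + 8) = (g^2 - 12*g + 35)/(g^2 - 9*g + 8)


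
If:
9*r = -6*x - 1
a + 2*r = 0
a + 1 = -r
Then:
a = -2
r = 1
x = -5/3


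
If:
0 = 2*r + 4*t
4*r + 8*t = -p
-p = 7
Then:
No Solution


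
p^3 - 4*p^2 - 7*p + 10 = (p - 5)*(p - 1)*(p + 2)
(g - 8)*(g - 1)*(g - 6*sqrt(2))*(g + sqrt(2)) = g^4 - 9*g^3 - 5*sqrt(2)*g^3 - 4*g^2 + 45*sqrt(2)*g^2 - 40*sqrt(2)*g + 108*g - 96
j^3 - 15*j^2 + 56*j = j*(j - 8)*(j - 7)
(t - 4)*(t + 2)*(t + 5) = t^3 + 3*t^2 - 18*t - 40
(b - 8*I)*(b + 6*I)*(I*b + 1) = I*b^3 + 3*b^2 + 46*I*b + 48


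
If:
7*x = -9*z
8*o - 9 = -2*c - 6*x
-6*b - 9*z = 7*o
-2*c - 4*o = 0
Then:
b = -15*z/4 - 21/8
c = -27*z/7 - 9/2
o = 27*z/14 + 9/4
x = -9*z/7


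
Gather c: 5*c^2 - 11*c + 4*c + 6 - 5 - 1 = 5*c^2 - 7*c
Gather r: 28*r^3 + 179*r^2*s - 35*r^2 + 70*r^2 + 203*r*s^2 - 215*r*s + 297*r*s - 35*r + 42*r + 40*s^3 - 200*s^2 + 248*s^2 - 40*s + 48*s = 28*r^3 + r^2*(179*s + 35) + r*(203*s^2 + 82*s + 7) + 40*s^3 + 48*s^2 + 8*s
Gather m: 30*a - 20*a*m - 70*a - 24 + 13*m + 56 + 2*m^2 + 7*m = -40*a + 2*m^2 + m*(20 - 20*a) + 32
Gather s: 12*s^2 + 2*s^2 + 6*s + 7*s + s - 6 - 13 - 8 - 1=14*s^2 + 14*s - 28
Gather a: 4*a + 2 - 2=4*a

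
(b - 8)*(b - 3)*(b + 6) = b^3 - 5*b^2 - 42*b + 144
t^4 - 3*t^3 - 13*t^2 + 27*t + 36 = (t - 4)*(t - 3)*(t + 1)*(t + 3)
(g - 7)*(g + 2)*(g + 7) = g^3 + 2*g^2 - 49*g - 98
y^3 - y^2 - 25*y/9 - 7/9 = (y - 7/3)*(y + 1/3)*(y + 1)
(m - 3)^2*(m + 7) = m^3 + m^2 - 33*m + 63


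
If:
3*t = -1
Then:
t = -1/3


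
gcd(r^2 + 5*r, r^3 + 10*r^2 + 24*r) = r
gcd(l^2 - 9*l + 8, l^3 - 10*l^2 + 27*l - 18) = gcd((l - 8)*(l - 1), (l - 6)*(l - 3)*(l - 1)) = l - 1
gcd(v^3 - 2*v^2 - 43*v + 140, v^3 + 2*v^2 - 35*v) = v^2 + 2*v - 35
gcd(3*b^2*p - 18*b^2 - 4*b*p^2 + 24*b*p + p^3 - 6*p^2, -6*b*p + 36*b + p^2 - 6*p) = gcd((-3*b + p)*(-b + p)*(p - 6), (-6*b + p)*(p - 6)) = p - 6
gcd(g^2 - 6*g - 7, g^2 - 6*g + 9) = 1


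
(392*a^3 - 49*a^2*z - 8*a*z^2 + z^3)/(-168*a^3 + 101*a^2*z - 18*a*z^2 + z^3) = (7*a + z)/(-3*a + z)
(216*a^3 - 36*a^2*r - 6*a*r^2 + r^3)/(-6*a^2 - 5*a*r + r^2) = (-36*a^2 + r^2)/(a + r)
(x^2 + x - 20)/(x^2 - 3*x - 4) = (x + 5)/(x + 1)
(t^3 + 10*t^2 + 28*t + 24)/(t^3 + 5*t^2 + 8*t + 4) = (t + 6)/(t + 1)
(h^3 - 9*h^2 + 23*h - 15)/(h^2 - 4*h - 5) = (h^2 - 4*h + 3)/(h + 1)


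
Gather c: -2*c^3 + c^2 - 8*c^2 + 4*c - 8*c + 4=-2*c^3 - 7*c^2 - 4*c + 4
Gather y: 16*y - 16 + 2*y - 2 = 18*y - 18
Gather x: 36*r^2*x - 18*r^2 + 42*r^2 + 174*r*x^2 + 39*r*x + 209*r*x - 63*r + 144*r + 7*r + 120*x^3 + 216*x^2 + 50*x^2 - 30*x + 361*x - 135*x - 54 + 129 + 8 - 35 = 24*r^2 + 88*r + 120*x^3 + x^2*(174*r + 266) + x*(36*r^2 + 248*r + 196) + 48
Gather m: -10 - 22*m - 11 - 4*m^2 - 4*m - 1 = -4*m^2 - 26*m - 22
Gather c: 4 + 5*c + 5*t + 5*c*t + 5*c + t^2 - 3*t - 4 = c*(5*t + 10) + t^2 + 2*t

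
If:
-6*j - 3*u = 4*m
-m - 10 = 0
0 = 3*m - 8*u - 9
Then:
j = 437/48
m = -10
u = -39/8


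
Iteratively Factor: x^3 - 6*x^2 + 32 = (x - 4)*(x^2 - 2*x - 8) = (x - 4)*(x + 2)*(x - 4)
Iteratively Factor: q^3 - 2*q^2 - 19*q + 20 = (q - 1)*(q^2 - q - 20) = (q - 5)*(q - 1)*(q + 4)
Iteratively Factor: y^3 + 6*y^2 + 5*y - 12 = (y + 4)*(y^2 + 2*y - 3) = (y - 1)*(y + 4)*(y + 3)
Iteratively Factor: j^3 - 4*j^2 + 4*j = (j - 2)*(j^2 - 2*j) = (j - 2)^2*(j)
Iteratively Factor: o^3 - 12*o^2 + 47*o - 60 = (o - 3)*(o^2 - 9*o + 20) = (o - 4)*(o - 3)*(o - 5)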